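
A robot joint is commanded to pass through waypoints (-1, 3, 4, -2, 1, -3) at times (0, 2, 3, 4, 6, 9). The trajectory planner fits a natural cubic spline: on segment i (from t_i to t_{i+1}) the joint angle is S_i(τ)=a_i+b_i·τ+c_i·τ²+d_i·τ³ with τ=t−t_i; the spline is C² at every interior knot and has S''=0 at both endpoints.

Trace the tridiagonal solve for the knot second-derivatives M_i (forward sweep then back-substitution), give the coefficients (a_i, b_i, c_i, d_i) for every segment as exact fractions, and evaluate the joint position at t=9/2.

Δ: Δ0=2, Δ1=1, Δ2=-6, Δ3=3/2, Δ4=-4/3
row 1: diag=6, rhs=-6; c'=1/6, d'=-1
row 2: denom=4−1·1/6=23/6; d'=(-42−1·-1)/(23/6)=-246/23
row 3: denom=6−1·6/23=132/23; d'=(45−1·-246/23)/(132/23)=427/44
row 4: denom=10−2·23/66=307/33; d'=(-17−2·427/44)/(307/33)=-2403/614
back: M4=-2403/614
back: M3=427/44−23/66·-2403/614=3398/307
back: M2=-246/23−6/23·3398/307=-4170/307
back: M1=-1−1/6·-4170/307=388/307
M: M0=0, M1=388/307, M2=-4170/307, M3=3398/307, M4=-2403/614, M5=0
seg 0: a=-1, c=M0/2=0, d=(M1−M0)/(6·2)=97/921, b=Δ0−h0·(2M0+M1)/6=1454/921
seg 1: a=3, c=M1/2=194/307, d=(M2−M1)/(6·1)=-2279/921, b=Δ1−h1·(2M1+M2)/6=2618/921
seg 2: a=4, c=M2/2=-2085/307, d=(M3−M2)/(6·1)=3784/921, b=Δ2−h2·(2M2+M3)/6=-3055/921
seg 3: a=-2, c=M3/2=1699/307, d=(M4−M3)/(6·2)=-9199/7368, b=Δ3−h3·(2M3+M4)/6=-4213/921
seg 4: a=1, c=M4/2=-2403/1228, d=(M5−M4)/(6·3)=267/1228, b=Δ4−h4·(2M4+M5)/6=4753/1842
t_q=9/2 → seg 3, τ=1/2; S=-2+-4213/921·τ+1699/307·τ²+-9199/7368·τ³=-60117/19648

  seg 0: a=-1 b=1454/921 c=0 d=97/921
  seg 1: a=3 b=2618/921 c=194/307 d=-2279/921
  seg 2: a=4 b=-3055/921 c=-2085/307 d=3784/921
  seg 3: a=-2 b=-4213/921 c=1699/307 d=-9199/7368
  seg 4: a=1 b=4753/1842 c=-2403/1228 d=267/1228
S(9/2) = -60117/19648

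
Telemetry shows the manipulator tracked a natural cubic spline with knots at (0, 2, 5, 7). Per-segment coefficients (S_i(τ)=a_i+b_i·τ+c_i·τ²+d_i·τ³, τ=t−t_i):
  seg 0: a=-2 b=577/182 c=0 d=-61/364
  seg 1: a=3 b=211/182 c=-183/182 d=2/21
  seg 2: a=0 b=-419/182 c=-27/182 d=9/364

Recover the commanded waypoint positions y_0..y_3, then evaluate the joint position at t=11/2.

y_0 = S_0(0) = a_0 = -2
y_1 = S_1(0) = a_1 = 3
y_2 = S_2(0) = a_2 = 0
y_3 = S_2(2) = -5
t_q=11/2 is in segment 2 (τ=1/2); S_2(τ)=-493/416

y_0=-2 y_1=3 y_2=0 y_3=-5
S(11/2) = -493/416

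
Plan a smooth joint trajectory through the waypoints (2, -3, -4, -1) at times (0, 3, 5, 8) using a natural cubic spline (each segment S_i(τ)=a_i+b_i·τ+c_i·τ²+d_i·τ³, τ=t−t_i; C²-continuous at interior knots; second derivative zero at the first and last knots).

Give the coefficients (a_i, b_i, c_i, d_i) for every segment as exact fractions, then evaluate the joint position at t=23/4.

  seg 0: a=2 b=-31/16 c=0 d=13/432
  seg 1: a=-3 b=-9/8 c=13/48 d=1/48
  seg 2: a=-4 b=5/24 c=19/48 d=-19/432
S(23/4) = -3727/1024

Δ: Δ0=-5/3, Δ1=-1/2, Δ2=1
row 1: diag=10, rhs=7; c'=1/5, d'=7/10
row 2: denom=10−2·1/5=48/5; d'=(9−2·7/10)/(48/5)=19/24
back: M2=19/24
back: M1=7/10−1/5·19/24=13/24
M: M0=0, M1=13/24, M2=19/24, M3=0
seg 0: a=2, c=M0/2=0, d=(M1−M0)/(6·3)=13/432, b=Δ0−h0·(2M0+M1)/6=-31/16
seg 1: a=-3, c=M1/2=13/48, d=(M2−M1)/(6·2)=1/48, b=Δ1−h1·(2M1+M2)/6=-9/8
seg 2: a=-4, c=M2/2=19/48, d=(M3−M2)/(6·3)=-19/432, b=Δ2−h2·(2M2+M3)/6=5/24
t_q=23/4 → seg 2, τ=3/4; S=-4+5/24·τ+19/48·τ²+-19/432·τ³=-3727/1024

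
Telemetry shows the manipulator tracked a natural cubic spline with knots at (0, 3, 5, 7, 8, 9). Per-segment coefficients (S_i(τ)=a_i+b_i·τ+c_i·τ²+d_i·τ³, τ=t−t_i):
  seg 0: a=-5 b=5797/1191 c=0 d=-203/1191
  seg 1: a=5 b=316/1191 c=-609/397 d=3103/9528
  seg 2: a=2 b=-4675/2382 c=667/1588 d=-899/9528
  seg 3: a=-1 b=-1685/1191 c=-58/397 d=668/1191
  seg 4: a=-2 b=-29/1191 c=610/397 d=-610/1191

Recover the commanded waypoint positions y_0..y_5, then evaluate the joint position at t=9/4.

y_0 = S_0(0) = a_0 = -5
y_1 = S_1(0) = a_1 = 5
y_2 = S_2(0) = a_2 = 2
y_3 = S_3(0) = a_3 = -1
y_4 = S_4(0) = a_4 = -2
y_5 = S_4(1) = -1
t_q=9/4 is in segment 0 (τ=9/4); S_0(τ)=101887/25408

y_0=-5 y_1=5 y_2=2 y_3=-1 y_4=-2 y_5=-1
S(9/4) = 101887/25408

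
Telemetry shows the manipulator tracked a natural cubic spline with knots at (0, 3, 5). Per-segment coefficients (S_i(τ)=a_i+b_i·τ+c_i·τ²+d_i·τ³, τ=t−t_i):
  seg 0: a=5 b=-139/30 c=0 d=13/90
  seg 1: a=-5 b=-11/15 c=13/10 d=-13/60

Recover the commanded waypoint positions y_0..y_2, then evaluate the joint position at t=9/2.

y_0 = S_0(0) = a_0 = 5
y_1 = S_1(0) = a_1 = -5
y_2 = S_1(2) = -3
t_q=9/2 is in segment 1 (τ=3/2); S_1(τ)=-125/32

y_0=5 y_1=-5 y_2=-3
S(9/2) = -125/32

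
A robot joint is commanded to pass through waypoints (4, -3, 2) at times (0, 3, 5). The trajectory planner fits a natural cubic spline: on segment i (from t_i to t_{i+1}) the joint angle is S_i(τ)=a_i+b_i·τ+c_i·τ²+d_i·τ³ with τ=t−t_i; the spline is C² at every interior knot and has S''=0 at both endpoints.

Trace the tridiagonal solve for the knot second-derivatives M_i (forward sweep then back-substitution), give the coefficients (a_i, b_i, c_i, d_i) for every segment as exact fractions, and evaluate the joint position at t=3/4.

Δ: Δ0=-7/3, Δ1=5/2
row 1: diag=10, rhs=29; c'=1/5, d'=29/10
back: M1=29/10
M: M0=0, M1=29/10, M2=0
seg 0: a=4, c=M0/2=0, d=(M1−M0)/(6·3)=29/180, b=Δ0−h0·(2M0+M1)/6=-227/60
seg 1: a=-3, c=M1/2=29/20, d=(M2−M1)/(6·2)=-29/120, b=Δ1−h1·(2M1+M2)/6=17/30
t_q=3/4 → seg 0, τ=3/4; S=4+-227/60·τ+0·τ²+29/180·τ³=315/256

  seg 0: a=4 b=-227/60 c=0 d=29/180
  seg 1: a=-3 b=17/30 c=29/20 d=-29/120
S(3/4) = 315/256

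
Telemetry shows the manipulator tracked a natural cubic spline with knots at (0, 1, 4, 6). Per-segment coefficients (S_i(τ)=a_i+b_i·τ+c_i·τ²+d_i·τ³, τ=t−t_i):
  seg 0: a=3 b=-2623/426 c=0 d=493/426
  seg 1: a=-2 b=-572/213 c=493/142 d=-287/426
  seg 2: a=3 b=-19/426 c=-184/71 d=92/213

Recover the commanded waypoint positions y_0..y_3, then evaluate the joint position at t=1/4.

y_0=3 y_1=-2 y_2=3 y_3=-4
S(1/4) = 13439/9088

y_0 = S_0(0) = a_0 = 3
y_1 = S_1(0) = a_1 = -2
y_2 = S_2(0) = a_2 = 3
y_3 = S_2(2) = -4
t_q=1/4 is in segment 0 (τ=1/4); S_0(τ)=13439/9088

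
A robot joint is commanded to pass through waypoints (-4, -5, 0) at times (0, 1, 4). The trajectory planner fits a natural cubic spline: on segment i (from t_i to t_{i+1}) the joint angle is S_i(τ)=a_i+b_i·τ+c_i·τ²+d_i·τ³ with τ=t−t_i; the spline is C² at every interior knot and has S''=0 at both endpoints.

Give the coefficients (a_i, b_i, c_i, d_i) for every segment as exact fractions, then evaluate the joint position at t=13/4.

Δ: Δ0=-1, Δ1=5/3
row 1: diag=8, rhs=16; c'=3/8, d'=2
back: M1=2
M: M0=0, M1=2, M2=0
seg 0: a=-4, c=M0/2=0, d=(M1−M0)/(6·1)=1/3, b=Δ0−h0·(2M0+M1)/6=-4/3
seg 1: a=-5, c=M1/2=1, d=(M2−M1)/(6·3)=-1/9, b=Δ1−h1·(2M1+M2)/6=-1/3
t_q=13/4 → seg 1, τ=9/4; S=-5+-1/3·τ+1·τ²+-1/9·τ³=-125/64

  seg 0: a=-4 b=-4/3 c=0 d=1/3
  seg 1: a=-5 b=-1/3 c=1 d=-1/9
S(13/4) = -125/64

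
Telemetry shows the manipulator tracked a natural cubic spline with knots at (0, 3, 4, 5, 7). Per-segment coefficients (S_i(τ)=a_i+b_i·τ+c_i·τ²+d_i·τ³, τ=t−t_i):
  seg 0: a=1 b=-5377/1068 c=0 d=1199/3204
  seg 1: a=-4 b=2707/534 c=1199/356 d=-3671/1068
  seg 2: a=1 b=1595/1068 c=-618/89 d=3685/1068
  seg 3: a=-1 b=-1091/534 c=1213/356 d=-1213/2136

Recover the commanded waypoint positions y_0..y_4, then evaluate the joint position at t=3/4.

y_0=1 y_1=-4 y_2=1 y_3=-1 y_4=4
S(3/4) = -59651/22784

y_0 = S_0(0) = a_0 = 1
y_1 = S_1(0) = a_1 = -4
y_2 = S_2(0) = a_2 = 1
y_3 = S_3(0) = a_3 = -1
y_4 = S_3(2) = 4
t_q=3/4 is in segment 0 (τ=3/4); S_0(τ)=-59651/22784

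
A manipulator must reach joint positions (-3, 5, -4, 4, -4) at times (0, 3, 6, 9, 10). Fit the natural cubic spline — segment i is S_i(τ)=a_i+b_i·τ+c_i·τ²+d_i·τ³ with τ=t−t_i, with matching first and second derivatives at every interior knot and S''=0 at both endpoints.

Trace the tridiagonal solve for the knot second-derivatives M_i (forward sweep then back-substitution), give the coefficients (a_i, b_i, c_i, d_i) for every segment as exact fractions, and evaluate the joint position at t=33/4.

Δ: Δ0=8/3, Δ1=-3, Δ2=8/3, Δ3=-8
row 1: diag=12, rhs=-34; c'=1/4, d'=-17/6
row 2: denom=12−3·1/4=45/4; d'=(34−3·-17/6)/(45/4)=34/9
row 3: denom=8−3·4/15=36/5; d'=(-64−3·34/9)/(36/5)=-565/54
back: M3=-565/54
back: M2=34/9−4/15·-565/54=532/81
back: M1=-17/6−1/4·532/81=-725/162
M: M0=0, M1=-725/162, M2=532/81, M3=-565/54, M4=0
seg 0: a=-3, c=M0/2=0, d=(M1−M0)/(6·3)=-725/2916, b=Δ0−h0·(2M0+M1)/6=1589/324
seg 1: a=5, c=M1/2=-725/324, d=(M2−M1)/(6·3)=1789/2916, b=Δ1−h1·(2M1+M2)/6=-293/162
seg 2: a=-4, c=M2/2=266/81, d=(M3−M2)/(6·3)=-2759/2916, b=Δ2−h2·(2M2+M3)/6=431/324
seg 3: a=4, c=M3/2=-565/108, d=(M4−M3)/(6·1)=565/324, b=Δ3−h3·(2M3+M4)/6=-731/162
t_q=33/4 → seg 2, τ=9/4; S=-4+431/324·τ+266/81·τ²+-2759/2916·τ³=11153/2304

  seg 0: a=-3 b=1589/324 c=0 d=-725/2916
  seg 1: a=5 b=-293/162 c=-725/324 d=1789/2916
  seg 2: a=-4 b=431/324 c=266/81 d=-2759/2916
  seg 3: a=4 b=-731/162 c=-565/108 d=565/324
S(33/4) = 11153/2304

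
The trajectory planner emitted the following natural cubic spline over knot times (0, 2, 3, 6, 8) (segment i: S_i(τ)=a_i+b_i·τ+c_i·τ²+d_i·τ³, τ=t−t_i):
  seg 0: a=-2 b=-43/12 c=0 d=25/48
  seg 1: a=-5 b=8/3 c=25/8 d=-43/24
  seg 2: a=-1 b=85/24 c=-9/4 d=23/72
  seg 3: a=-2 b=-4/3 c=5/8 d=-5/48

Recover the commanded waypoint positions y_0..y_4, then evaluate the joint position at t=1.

y_0=-2 y_1=-5 y_2=-1 y_3=-2 y_4=-3
S(1) = -81/16

y_0 = S_0(0) = a_0 = -2
y_1 = S_1(0) = a_1 = -5
y_2 = S_2(0) = a_2 = -1
y_3 = S_3(0) = a_3 = -2
y_4 = S_3(2) = -3
t_q=1 is in segment 0 (τ=1); S_0(τ)=-81/16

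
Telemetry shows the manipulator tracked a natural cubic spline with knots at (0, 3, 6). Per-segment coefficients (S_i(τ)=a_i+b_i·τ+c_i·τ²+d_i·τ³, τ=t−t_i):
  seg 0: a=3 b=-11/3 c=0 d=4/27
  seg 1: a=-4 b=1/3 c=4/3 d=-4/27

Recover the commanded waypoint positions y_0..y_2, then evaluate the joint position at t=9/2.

y_0=3 y_1=-4 y_2=5
S(9/2) = -1

y_0 = S_0(0) = a_0 = 3
y_1 = S_1(0) = a_1 = -4
y_2 = S_1(3) = 5
t_q=9/2 is in segment 1 (τ=3/2); S_1(τ)=-1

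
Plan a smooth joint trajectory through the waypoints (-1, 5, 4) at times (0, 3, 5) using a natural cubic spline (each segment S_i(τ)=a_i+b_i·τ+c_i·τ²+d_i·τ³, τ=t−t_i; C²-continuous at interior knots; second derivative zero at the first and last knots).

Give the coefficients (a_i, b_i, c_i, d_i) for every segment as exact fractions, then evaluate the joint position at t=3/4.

Δ: Δ0=2, Δ1=-1/2
row 1: diag=10, rhs=-15; c'=1/5, d'=-3/2
back: M1=-3/2
M: M0=0, M1=-3/2, M2=0
seg 0: a=-1, c=M0/2=0, d=(M1−M0)/(6·3)=-1/12, b=Δ0−h0·(2M0+M1)/6=11/4
seg 1: a=5, c=M1/2=-3/4, d=(M2−M1)/(6·2)=1/8, b=Δ1−h1·(2M1+M2)/6=1/2
t_q=3/4 → seg 0, τ=3/4; S=-1+11/4·τ+0·τ²+-1/12·τ³=263/256

  seg 0: a=-1 b=11/4 c=0 d=-1/12
  seg 1: a=5 b=1/2 c=-3/4 d=1/8
S(3/4) = 263/256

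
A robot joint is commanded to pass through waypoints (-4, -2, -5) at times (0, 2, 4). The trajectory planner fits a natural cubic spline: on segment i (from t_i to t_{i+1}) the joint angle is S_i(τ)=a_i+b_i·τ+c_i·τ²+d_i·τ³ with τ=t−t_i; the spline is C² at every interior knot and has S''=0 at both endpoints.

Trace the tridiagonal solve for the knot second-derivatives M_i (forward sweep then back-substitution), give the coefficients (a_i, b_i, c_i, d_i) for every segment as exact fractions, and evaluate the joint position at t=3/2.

  seg 0: a=-4 b=13/8 c=0 d=-5/32
  seg 1: a=-2 b=-1/4 c=-15/16 d=5/32
S(3/2) = -535/256

Δ: Δ0=1, Δ1=-3/2
row 1: diag=8, rhs=-15; c'=1/4, d'=-15/8
back: M1=-15/8
M: M0=0, M1=-15/8, M2=0
seg 0: a=-4, c=M0/2=0, d=(M1−M0)/(6·2)=-5/32, b=Δ0−h0·(2M0+M1)/6=13/8
seg 1: a=-2, c=M1/2=-15/16, d=(M2−M1)/(6·2)=5/32, b=Δ1−h1·(2M1+M2)/6=-1/4
t_q=3/2 → seg 0, τ=3/2; S=-4+13/8·τ+0·τ²+-5/32·τ³=-535/256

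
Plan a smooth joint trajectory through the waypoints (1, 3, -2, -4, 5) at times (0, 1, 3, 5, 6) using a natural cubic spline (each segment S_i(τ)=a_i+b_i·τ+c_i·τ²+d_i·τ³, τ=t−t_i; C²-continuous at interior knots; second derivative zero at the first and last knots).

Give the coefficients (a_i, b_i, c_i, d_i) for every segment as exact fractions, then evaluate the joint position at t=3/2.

  seg 0: a=1 b=41/15 c=0 d=-11/15
  seg 1: a=3 b=8/15 c=-11/5 d=41/120
  seg 2: a=-2 b=-25/6 c=-3/20 d=13/15
  seg 3: a=-4 b=169/30 c=101/20 d=-101/60
S(3/2) = 883/320

Δ: Δ0=2, Δ1=-5/2, Δ2=-1, Δ3=9
row 1: diag=6, rhs=-27; c'=1/3, d'=-9/2
row 2: denom=8−2·1/3=22/3; d'=(9−2·-9/2)/(22/3)=27/11
row 3: denom=6−2·3/11=60/11; d'=(60−2·27/11)/(60/11)=101/10
back: M3=101/10
back: M2=27/11−3/11·101/10=-3/10
back: M1=-9/2−1/3·-3/10=-22/5
M: M0=0, M1=-22/5, M2=-3/10, M3=101/10, M4=0
seg 0: a=1, c=M0/2=0, d=(M1−M0)/(6·1)=-11/15, b=Δ0−h0·(2M0+M1)/6=41/15
seg 1: a=3, c=M1/2=-11/5, d=(M2−M1)/(6·2)=41/120, b=Δ1−h1·(2M1+M2)/6=8/15
seg 2: a=-2, c=M2/2=-3/20, d=(M3−M2)/(6·2)=13/15, b=Δ2−h2·(2M2+M3)/6=-25/6
seg 3: a=-4, c=M3/2=101/20, d=(M4−M3)/(6·1)=-101/60, b=Δ3−h3·(2M3+M4)/6=169/30
t_q=3/2 → seg 1, τ=1/2; S=3+8/15·τ+-11/5·τ²+41/120·τ³=883/320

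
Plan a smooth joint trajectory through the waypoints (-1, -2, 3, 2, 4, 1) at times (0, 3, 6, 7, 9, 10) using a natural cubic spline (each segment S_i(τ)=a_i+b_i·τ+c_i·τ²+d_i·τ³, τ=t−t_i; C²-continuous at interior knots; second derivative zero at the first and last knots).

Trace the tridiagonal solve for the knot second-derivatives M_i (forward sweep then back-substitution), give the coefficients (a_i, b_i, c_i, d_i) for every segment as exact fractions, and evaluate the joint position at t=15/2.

  seg 0: a=-1 b=-419/339 c=0 d=34/339
  seg 1: a=-2 b=499/339 c=102/113 d=-284/1017
  seg 2: a=3 b=-221/339 c=-182/113 d=428/339
  seg 3: a=2 b=-29/339 c=246/113 d=-277/339
  seg 4: a=4 b=-401/339 c=-308/113 d=308/339
S(15/2) = 2169/904

Δ: Δ0=-1/3, Δ1=5/3, Δ2=-1, Δ3=1, Δ4=-3
row 1: diag=12, rhs=12; c'=1/4, d'=1
row 2: denom=8−3·1/4=29/4; d'=(-16−3·1)/(29/4)=-76/29
row 3: denom=6−1·4/29=170/29; d'=(12−1·-76/29)/(170/29)=212/85
row 4: denom=6−2·29/85=452/85; d'=(-24−2·212/85)/(452/85)=-616/113
back: M4=-616/113
back: M3=212/85−29/85·-616/113=492/113
back: M2=-76/29−4/29·492/113=-364/113
back: M1=1−1/4·-364/113=204/113
M: M0=0, M1=204/113, M2=-364/113, M3=492/113, M4=-616/113, M5=0
seg 0: a=-1, c=M0/2=0, d=(M1−M0)/(6·3)=34/339, b=Δ0−h0·(2M0+M1)/6=-419/339
seg 1: a=-2, c=M1/2=102/113, d=(M2−M1)/(6·3)=-284/1017, b=Δ1−h1·(2M1+M2)/6=499/339
seg 2: a=3, c=M2/2=-182/113, d=(M3−M2)/(6·1)=428/339, b=Δ2−h2·(2M2+M3)/6=-221/339
seg 3: a=2, c=M3/2=246/113, d=(M4−M3)/(6·2)=-277/339, b=Δ3−h3·(2M3+M4)/6=-29/339
seg 4: a=4, c=M4/2=-308/113, d=(M5−M4)/(6·1)=308/339, b=Δ4−h4·(2M4+M5)/6=-401/339
t_q=15/2 → seg 3, τ=1/2; S=2+-29/339·τ+246/113·τ²+-277/339·τ³=2169/904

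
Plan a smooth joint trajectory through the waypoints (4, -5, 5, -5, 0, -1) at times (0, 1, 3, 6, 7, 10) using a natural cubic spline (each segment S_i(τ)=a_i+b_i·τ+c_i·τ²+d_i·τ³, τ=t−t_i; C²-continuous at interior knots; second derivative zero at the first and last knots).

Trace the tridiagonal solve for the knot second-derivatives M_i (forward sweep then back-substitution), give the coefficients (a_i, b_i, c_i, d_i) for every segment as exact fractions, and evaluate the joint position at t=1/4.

Δ: Δ0=-9, Δ1=5, Δ2=-10/3, Δ3=5, Δ4=-1/3
row 1: diag=6, rhs=84; c'=1/3, d'=14
row 2: denom=10−2·1/3=28/3; d'=(-50−2·14)/(28/3)=-117/14
row 3: denom=8−3·9/28=197/28; d'=(50−3·-117/14)/(197/28)=2102/197
row 4: denom=8−1·28/197=1548/197; d'=(-32−1·2102/197)/(1548/197)=-467/86
back: M4=-467/86
back: M3=2102/197−28/197·-467/86=492/43
back: M2=-117/14−9/28·492/43=-1035/86
back: M1=14−1/3·-1035/86=1549/86
M: M0=0, M1=1549/86, M2=-1035/86, M3=492/43, M4=-467/86, M5=0
seg 0: a=4, c=M0/2=0, d=(M1−M0)/(6·1)=1549/516, b=Δ0−h0·(2M0+M1)/6=-6193/516
seg 1: a=-5, c=M1/2=1549/172, d=(M2−M1)/(6·2)=-323/129, b=Δ1−h1·(2M1+M2)/6=-773/258
seg 2: a=5, c=M2/2=-1035/172, d=(M3−M2)/(6·3)=673/516, b=Δ2−h2·(2M2+M3)/6=769/258
seg 3: a=-5, c=M3/2=246/43, d=(M4−M3)/(6·1)=-1451/516, b=Δ3−h3·(2M3+M4)/6=1079/516
seg 4: a=0, c=M4/2=-467/172, d=(M5−M4)/(6·3)=467/1548, b=Δ4−h4·(2M4+M5)/6=1315/258
t_q=1/4 → seg 0, τ=1/4; S=4+-6193/516·τ+0·τ²+1549/516·τ³=11519/11008

  seg 0: a=4 b=-6193/516 c=0 d=1549/516
  seg 1: a=-5 b=-773/258 c=1549/172 d=-323/129
  seg 2: a=5 b=769/258 c=-1035/172 d=673/516
  seg 3: a=-5 b=1079/516 c=246/43 d=-1451/516
  seg 4: a=0 b=1315/258 c=-467/172 d=467/1548
S(1/4) = 11519/11008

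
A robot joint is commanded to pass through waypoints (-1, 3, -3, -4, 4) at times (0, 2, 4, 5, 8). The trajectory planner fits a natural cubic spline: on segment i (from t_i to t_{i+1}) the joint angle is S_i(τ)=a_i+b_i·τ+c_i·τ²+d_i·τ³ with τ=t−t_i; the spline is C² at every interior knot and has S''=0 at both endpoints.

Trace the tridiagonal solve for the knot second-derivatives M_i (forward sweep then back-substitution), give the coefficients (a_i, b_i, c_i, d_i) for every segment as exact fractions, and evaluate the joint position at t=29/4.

  seg 0: a=-1 b=1811/516 c=0 d=-779/2064
  seg 1: a=3 b=-263/258 c=-779/344 d=1315/2064
  seg 2: a=-3 b=-1255/516 c=67/43 d=-65/516
  seg 3: a=-4 b=79/258 c=203/172 d=-203/1548
S(29/4) = 12881/11008

Δ: Δ0=2, Δ1=-3, Δ2=-1, Δ3=8/3
row 1: diag=8, rhs=-30; c'=1/4, d'=-15/4
row 2: denom=6−2·1/4=11/2; d'=(12−2·-15/4)/(11/2)=39/11
row 3: denom=8−1·2/11=86/11; d'=(22−1·39/11)/(86/11)=203/86
back: M3=203/86
back: M2=39/11−2/11·203/86=134/43
back: M1=-15/4−1/4·134/43=-779/172
M: M0=0, M1=-779/172, M2=134/43, M3=203/86, M4=0
seg 0: a=-1, c=M0/2=0, d=(M1−M0)/(6·2)=-779/2064, b=Δ0−h0·(2M0+M1)/6=1811/516
seg 1: a=3, c=M1/2=-779/344, d=(M2−M1)/(6·2)=1315/2064, b=Δ1−h1·(2M1+M2)/6=-263/258
seg 2: a=-3, c=M2/2=67/43, d=(M3−M2)/(6·1)=-65/516, b=Δ2−h2·(2M2+M3)/6=-1255/516
seg 3: a=-4, c=M3/2=203/172, d=(M4−M3)/(6·3)=-203/1548, b=Δ3−h3·(2M3+M4)/6=79/258
t_q=29/4 → seg 3, τ=9/4; S=-4+79/258·τ+203/172·τ²+-203/1548·τ³=12881/11008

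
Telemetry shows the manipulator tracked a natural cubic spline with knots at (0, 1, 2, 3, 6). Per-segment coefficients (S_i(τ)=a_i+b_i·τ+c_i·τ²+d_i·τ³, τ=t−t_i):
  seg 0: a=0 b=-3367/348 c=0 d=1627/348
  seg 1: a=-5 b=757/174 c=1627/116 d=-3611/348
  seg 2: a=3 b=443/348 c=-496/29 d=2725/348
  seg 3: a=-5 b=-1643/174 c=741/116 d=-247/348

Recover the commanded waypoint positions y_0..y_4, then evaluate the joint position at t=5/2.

y_0=0 y_1=-5 y_2=3 y_3=-5 y_4=5
S(5/2) = 315/928

y_0 = S_0(0) = a_0 = 0
y_1 = S_1(0) = a_1 = -5
y_2 = S_2(0) = a_2 = 3
y_3 = S_3(0) = a_3 = -5
y_4 = S_3(3) = 5
t_q=5/2 is in segment 2 (τ=1/2); S_2(τ)=315/928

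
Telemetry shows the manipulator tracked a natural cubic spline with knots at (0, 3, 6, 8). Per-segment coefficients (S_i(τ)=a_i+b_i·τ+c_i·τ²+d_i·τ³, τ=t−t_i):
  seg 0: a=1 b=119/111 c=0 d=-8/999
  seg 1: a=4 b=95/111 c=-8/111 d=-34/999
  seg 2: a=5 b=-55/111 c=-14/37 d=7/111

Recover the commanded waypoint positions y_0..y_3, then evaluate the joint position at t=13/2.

y_0 = S_0(0) = a_0 = 1
y_1 = S_1(0) = a_1 = 4
y_2 = S_2(0) = a_2 = 5
y_3 = S_2(2) = 3
t_q=13/2 is in segment 2 (τ=1/2); S_2(τ)=1381/296

y_0=1 y_1=4 y_2=5 y_3=3
S(13/2) = 1381/296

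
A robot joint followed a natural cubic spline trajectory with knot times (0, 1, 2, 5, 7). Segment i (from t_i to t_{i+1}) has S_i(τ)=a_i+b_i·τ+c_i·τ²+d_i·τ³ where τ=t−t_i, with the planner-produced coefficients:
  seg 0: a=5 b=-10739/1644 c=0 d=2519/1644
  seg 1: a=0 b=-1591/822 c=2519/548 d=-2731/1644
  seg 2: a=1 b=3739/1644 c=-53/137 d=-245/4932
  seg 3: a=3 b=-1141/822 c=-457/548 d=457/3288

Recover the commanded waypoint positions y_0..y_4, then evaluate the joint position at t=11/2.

y_0 = S_0(0) = a_0 = 5
y_1 = S_1(0) = a_1 = 0
y_2 = S_2(0) = a_2 = 1
y_3 = S_3(0) = a_3 = 3
y_4 = S_3(2) = -2
t_q=11/2 is in segment 3 (τ=1/2); S_3(τ)=18543/8768

y_0=5 y_1=0 y_2=1 y_3=3 y_4=-2
S(11/2) = 18543/8768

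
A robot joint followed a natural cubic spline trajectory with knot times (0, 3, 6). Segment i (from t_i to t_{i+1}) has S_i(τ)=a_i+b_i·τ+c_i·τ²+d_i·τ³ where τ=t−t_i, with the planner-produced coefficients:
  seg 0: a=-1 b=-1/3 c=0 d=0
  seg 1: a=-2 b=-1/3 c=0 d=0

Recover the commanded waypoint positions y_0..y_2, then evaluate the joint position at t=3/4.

y_0=-1 y_1=-2 y_2=-3
S(3/4) = -5/4

y_0 = S_0(0) = a_0 = -1
y_1 = S_1(0) = a_1 = -2
y_2 = S_1(3) = -3
t_q=3/4 is in segment 0 (τ=3/4); S_0(τ)=-5/4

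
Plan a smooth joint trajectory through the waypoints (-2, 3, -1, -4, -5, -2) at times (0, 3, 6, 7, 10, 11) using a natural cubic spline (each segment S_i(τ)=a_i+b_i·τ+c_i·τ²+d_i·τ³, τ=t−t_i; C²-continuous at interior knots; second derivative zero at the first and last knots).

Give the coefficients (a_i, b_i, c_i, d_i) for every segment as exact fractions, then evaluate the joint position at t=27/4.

  seg 0: a=-2 b=3592/1563 c=0 d=-329/4689
  seg 1: a=3 b=631/1563 c=-329/521 d=82/4689
  seg 2: a=-1 b=-4553/1563 c=-247/521 d=605/1563
  seg 3: a=-4 b=-4220/1563 c=358/521 d=53/1563
  seg 4: a=-5 b=3655/1563 c=517/521 d=-517/1563
S(27/4) = -109639/33344

Δ: Δ0=5/3, Δ1=-4/3, Δ2=-3, Δ3=-1/3, Δ4=3
row 1: diag=12, rhs=-18; c'=1/4, d'=-3/2
row 2: denom=8−3·1/4=29/4; d'=(-10−3·-3/2)/(29/4)=-22/29
row 3: denom=8−1·4/29=228/29; d'=(16−1·-22/29)/(228/29)=81/38
row 4: denom=8−3·29/76=521/76; d'=(20−3·81/38)/(521/76)=1034/521
back: M4=1034/521
back: M3=81/38−29/76·1034/521=716/521
back: M2=-22/29−4/29·716/521=-494/521
back: M1=-3/2−1/4·-494/521=-658/521
M: M0=0, M1=-658/521, M2=-494/521, M3=716/521, M4=1034/521, M5=0
seg 0: a=-2, c=M0/2=0, d=(M1−M0)/(6·3)=-329/4689, b=Δ0−h0·(2M0+M1)/6=3592/1563
seg 1: a=3, c=M1/2=-329/521, d=(M2−M1)/(6·3)=82/4689, b=Δ1−h1·(2M1+M2)/6=631/1563
seg 2: a=-1, c=M2/2=-247/521, d=(M3−M2)/(6·1)=605/1563, b=Δ2−h2·(2M2+M3)/6=-4553/1563
seg 3: a=-4, c=M3/2=358/521, d=(M4−M3)/(6·3)=53/1563, b=Δ3−h3·(2M3+M4)/6=-4220/1563
seg 4: a=-5, c=M4/2=517/521, d=(M5−M4)/(6·1)=-517/1563, b=Δ4−h4·(2M4+M5)/6=3655/1563
t_q=27/4 → seg 2, τ=3/4; S=-1+-4553/1563·τ+-247/521·τ²+605/1563·τ³=-109639/33344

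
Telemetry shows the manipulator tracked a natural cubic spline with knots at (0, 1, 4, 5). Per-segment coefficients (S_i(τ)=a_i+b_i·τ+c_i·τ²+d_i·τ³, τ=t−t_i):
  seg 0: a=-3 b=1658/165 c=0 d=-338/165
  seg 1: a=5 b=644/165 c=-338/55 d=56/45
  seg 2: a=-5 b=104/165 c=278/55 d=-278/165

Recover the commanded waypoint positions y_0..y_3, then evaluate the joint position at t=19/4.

y_0=-3 y_1=5 y_2=-5 y_3=-1
S(19/4) = -843/352

y_0 = S_0(0) = a_0 = -3
y_1 = S_1(0) = a_1 = 5
y_2 = S_2(0) = a_2 = -5
y_3 = S_2(1) = -1
t_q=19/4 is in segment 2 (τ=3/4); S_2(τ)=-843/352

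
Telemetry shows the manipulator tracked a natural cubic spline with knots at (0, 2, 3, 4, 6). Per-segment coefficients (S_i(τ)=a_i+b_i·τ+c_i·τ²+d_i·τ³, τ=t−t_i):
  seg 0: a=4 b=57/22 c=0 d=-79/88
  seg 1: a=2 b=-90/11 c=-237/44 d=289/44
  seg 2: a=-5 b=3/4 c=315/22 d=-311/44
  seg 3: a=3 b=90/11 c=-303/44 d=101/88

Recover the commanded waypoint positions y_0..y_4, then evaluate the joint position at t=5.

y_0 = S_0(0) = a_0 = 4
y_1 = S_1(0) = a_1 = 2
y_2 = S_2(0) = a_2 = -5
y_3 = S_3(0) = a_3 = 3
y_4 = S_3(2) = 1
t_q=5 is in segment 3 (τ=1); S_3(τ)=479/88

y_0=4 y_1=2 y_2=-5 y_3=3 y_4=1
S(5) = 479/88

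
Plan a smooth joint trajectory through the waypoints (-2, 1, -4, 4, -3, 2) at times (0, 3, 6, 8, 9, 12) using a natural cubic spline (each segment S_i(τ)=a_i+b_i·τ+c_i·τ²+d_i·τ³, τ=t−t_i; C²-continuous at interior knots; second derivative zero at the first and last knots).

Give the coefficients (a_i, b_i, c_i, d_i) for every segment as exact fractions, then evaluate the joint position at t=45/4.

Δ: Δ0=1, Δ1=-5/3, Δ2=4, Δ3=-7, Δ4=5/3
row 1: diag=12, rhs=-16; c'=1/4, d'=-4/3
row 2: denom=10−3·1/4=37/4; d'=(34−3·-4/3)/(37/4)=152/37
row 3: denom=6−2·8/37=206/37; d'=(-66−2·152/37)/(206/37)=-1373/103
row 4: denom=8−1·37/206=1611/206; d'=(52−1·-1373/103)/(1611/206)=4486/537
back: M4=4486/537
back: M3=-1373/103−37/206·4486/537=-7964/537
back: M2=152/37−8/37·-7964/537=3928/537
back: M1=-4/3−1/4·3928/537=-566/179
M: M0=0, M1=-566/179, M2=3928/537, M3=-7964/537, M4=4486/537, M5=0
seg 0: a=-2, c=M0/2=0, d=(M1−M0)/(6·3)=-283/1611, b=Δ0−h0·(2M0+M1)/6=462/179
seg 1: a=1, c=M1/2=-283/179, d=(M2−M1)/(6·3)=2813/4833, b=Δ1−h1·(2M1+M2)/6=-387/179
seg 2: a=-4, c=M2/2=1964/537, d=(M3−M2)/(6·2)=-991/537, b=Δ2−h2·(2M2+M3)/6=728/179
seg 3: a=4, c=M3/2=-3982/537, d=(M4−M3)/(6·1)=2075/537, b=Δ3−h3·(2M3+M4)/6=-1852/537
seg 4: a=-3, c=M4/2=2243/537, d=(M5−M4)/(6·3)=-2243/4833, b=Δ4−h4·(2M4+M5)/6=-1197/179
t_q=45/4 → seg 4, τ=9/4; S=-3+-1197/179·τ+2243/537·τ²+-2243/4833·τ³=-25053/11456

  seg 0: a=-2 b=462/179 c=0 d=-283/1611
  seg 1: a=1 b=-387/179 c=-283/179 d=2813/4833
  seg 2: a=-4 b=728/179 c=1964/537 d=-991/537
  seg 3: a=4 b=-1852/537 c=-3982/537 d=2075/537
  seg 4: a=-3 b=-1197/179 c=2243/537 d=-2243/4833
S(45/4) = -25053/11456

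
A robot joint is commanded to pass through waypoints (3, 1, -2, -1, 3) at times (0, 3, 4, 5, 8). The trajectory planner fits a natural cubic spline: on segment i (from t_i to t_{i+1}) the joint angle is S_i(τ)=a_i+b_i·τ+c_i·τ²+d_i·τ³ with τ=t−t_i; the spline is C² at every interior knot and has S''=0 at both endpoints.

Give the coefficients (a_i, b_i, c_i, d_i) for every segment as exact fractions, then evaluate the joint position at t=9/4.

  seg 0: a=3 b=19/30 c=0 d=-13/90
  seg 1: a=1 b=-49/15 c=-13/10 d=47/30
  seg 2: a=-2 b=-7/6 c=17/5 d=-37/30
  seg 3: a=-1 b=29/15 c=-3/10 d=1/30
S(9/4) = 1779/640

Δ: Δ0=-2/3, Δ1=-3, Δ2=1, Δ3=4/3
row 1: diag=8, rhs=-14; c'=1/8, d'=-7/4
row 2: denom=4−1·1/8=31/8; d'=(24−1·-7/4)/(31/8)=206/31
row 3: denom=8−1·8/31=240/31; d'=(2−1·206/31)/(240/31)=-3/5
back: M3=-3/5
back: M2=206/31−8/31·-3/5=34/5
back: M1=-7/4−1/8·34/5=-13/5
M: M0=0, M1=-13/5, M2=34/5, M3=-3/5, M4=0
seg 0: a=3, c=M0/2=0, d=(M1−M0)/(6·3)=-13/90, b=Δ0−h0·(2M0+M1)/6=19/30
seg 1: a=1, c=M1/2=-13/10, d=(M2−M1)/(6·1)=47/30, b=Δ1−h1·(2M1+M2)/6=-49/15
seg 2: a=-2, c=M2/2=17/5, d=(M3−M2)/(6·1)=-37/30, b=Δ2−h2·(2M2+M3)/6=-7/6
seg 3: a=-1, c=M3/2=-3/10, d=(M4−M3)/(6·3)=1/30, b=Δ3−h3·(2M3+M4)/6=29/15
t_q=9/4 → seg 0, τ=9/4; S=3+19/30·τ+0·τ²+-13/90·τ³=1779/640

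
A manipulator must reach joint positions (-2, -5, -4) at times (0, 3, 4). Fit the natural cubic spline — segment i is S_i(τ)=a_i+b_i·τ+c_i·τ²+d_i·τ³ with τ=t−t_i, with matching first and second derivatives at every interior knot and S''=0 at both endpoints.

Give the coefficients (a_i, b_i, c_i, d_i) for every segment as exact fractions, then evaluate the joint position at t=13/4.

  seg 0: a=-2 b=-7/4 c=0 d=1/12
  seg 1: a=-5 b=1/2 c=3/4 d=-1/4
S(13/4) = -1237/256

Δ: Δ0=-1, Δ1=1
row 1: diag=8, rhs=12; c'=1/8, d'=3/2
back: M1=3/2
M: M0=0, M1=3/2, M2=0
seg 0: a=-2, c=M0/2=0, d=(M1−M0)/(6·3)=1/12, b=Δ0−h0·(2M0+M1)/6=-7/4
seg 1: a=-5, c=M1/2=3/4, d=(M2−M1)/(6·1)=-1/4, b=Δ1−h1·(2M1+M2)/6=1/2
t_q=13/4 → seg 1, τ=1/4; S=-5+1/2·τ+3/4·τ²+-1/4·τ³=-1237/256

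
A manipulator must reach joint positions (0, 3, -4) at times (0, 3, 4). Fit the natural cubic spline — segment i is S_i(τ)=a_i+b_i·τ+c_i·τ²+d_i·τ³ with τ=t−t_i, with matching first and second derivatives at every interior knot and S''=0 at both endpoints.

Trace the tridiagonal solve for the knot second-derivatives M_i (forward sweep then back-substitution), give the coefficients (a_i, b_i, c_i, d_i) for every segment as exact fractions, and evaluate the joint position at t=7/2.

  seg 0: a=0 b=4 c=0 d=-1/3
  seg 1: a=3 b=-5 c=-3 d=1
S(7/2) = -1/8

Δ: Δ0=1, Δ1=-7
row 1: diag=8, rhs=-48; c'=1/8, d'=-6
back: M1=-6
M: M0=0, M1=-6, M2=0
seg 0: a=0, c=M0/2=0, d=(M1−M0)/(6·3)=-1/3, b=Δ0−h0·(2M0+M1)/6=4
seg 1: a=3, c=M1/2=-3, d=(M2−M1)/(6·1)=1, b=Δ1−h1·(2M1+M2)/6=-5
t_q=7/2 → seg 1, τ=1/2; S=3+-5·τ+-3·τ²+1·τ³=-1/8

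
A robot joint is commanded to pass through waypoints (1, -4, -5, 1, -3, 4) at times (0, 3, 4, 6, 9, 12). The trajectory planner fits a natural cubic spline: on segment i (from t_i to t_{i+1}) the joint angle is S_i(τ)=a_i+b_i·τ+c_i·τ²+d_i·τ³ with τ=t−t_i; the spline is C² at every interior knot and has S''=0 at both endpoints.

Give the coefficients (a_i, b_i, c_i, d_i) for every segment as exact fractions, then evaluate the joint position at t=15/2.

Δ: Δ0=-5/3, Δ1=-1, Δ2=3, Δ3=-4/3, Δ4=7/3
row 1: diag=8, rhs=4; c'=1/8, d'=1/2
row 2: denom=6−1·1/8=47/8; d'=(24−1·1/2)/(47/8)=4
row 3: denom=10−2·16/47=438/47; d'=(-26−2·4)/(438/47)=-799/219
row 4: denom=12−3·47/146=1611/146; d'=(22−3·-799/219)/(1611/146)=4810/1611
back: M4=4810/1611
back: M3=-799/219−47/146·4810/1611=-7426/1611
back: M2=4−16/47·-7426/1611=8972/1611
back: M1=1/2−1/8·8972/1611=-316/1611
M: M0=0, M1=-316/1611, M2=8972/1611, M3=-7426/1611, M4=4810/1611, M5=0
seg 0: a=1, c=M0/2=0, d=(M1−M0)/(6·3)=-158/14499, b=Δ0−h0·(2M0+M1)/6=-2527/1611
seg 1: a=-4, c=M1/2=-158/1611, d=(M2−M1)/(6·1)=172/179, b=Δ1−h1·(2M1+M2)/6=-3001/1611
seg 2: a=-5, c=M2/2=4486/1611, d=(M3−M2)/(6·2)=-911/1074, b=Δ2−h2·(2M2+M3)/6=1327/1611
seg 3: a=1, c=M3/2=-3713/1611, d=(M4−M3)/(6·3)=6118/14499, b=Δ3−h3·(2M3+M4)/6=2873/1611
seg 4: a=-3, c=M4/2=2405/1611, d=(M5−M4)/(6·3)=-2405/14499, b=Δ4−h4·(2M4+M5)/6=-1051/1611
t_q=15/2 → seg 3, τ=3/2; S=1+2873/1611·τ+-3713/1611·τ²+6118/14499·τ³=-31/358

  seg 0: a=1 b=-2527/1611 c=0 d=-158/14499
  seg 1: a=-4 b=-3001/1611 c=-158/1611 d=172/179
  seg 2: a=-5 b=1327/1611 c=4486/1611 d=-911/1074
  seg 3: a=1 b=2873/1611 c=-3713/1611 d=6118/14499
  seg 4: a=-3 b=-1051/1611 c=2405/1611 d=-2405/14499
S(15/2) = -31/358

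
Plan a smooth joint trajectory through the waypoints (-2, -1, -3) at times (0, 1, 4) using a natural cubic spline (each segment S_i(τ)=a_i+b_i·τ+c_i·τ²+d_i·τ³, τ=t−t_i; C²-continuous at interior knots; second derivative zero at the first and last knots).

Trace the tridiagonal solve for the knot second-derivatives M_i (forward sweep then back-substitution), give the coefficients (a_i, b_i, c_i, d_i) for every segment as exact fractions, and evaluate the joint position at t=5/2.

  seg 0: a=-2 b=29/24 c=0 d=-5/24
  seg 1: a=-1 b=7/12 c=-5/8 d=5/72
S(5/2) = -83/64

Δ: Δ0=1, Δ1=-2/3
row 1: diag=8, rhs=-10; c'=3/8, d'=-5/4
back: M1=-5/4
M: M0=0, M1=-5/4, M2=0
seg 0: a=-2, c=M0/2=0, d=(M1−M0)/(6·1)=-5/24, b=Δ0−h0·(2M0+M1)/6=29/24
seg 1: a=-1, c=M1/2=-5/8, d=(M2−M1)/(6·3)=5/72, b=Δ1−h1·(2M1+M2)/6=7/12
t_q=5/2 → seg 1, τ=3/2; S=-1+7/12·τ+-5/8·τ²+5/72·τ³=-83/64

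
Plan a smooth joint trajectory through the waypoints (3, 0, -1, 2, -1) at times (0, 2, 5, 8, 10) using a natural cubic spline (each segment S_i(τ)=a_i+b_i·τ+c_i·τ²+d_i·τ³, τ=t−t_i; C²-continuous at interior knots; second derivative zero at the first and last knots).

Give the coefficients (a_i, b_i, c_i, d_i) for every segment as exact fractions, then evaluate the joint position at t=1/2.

  seg 0: a=3 b=-416/255 c=0 d=67/2040
  seg 1: a=0 b=-631/510 c=67/340 d=319/9180
  seg 2: a=-1 b=53/60 c=26/51 d=-1441/9180
  seg 3: a=2 b=-151/510 c=-307/340 d=307/2040
S(1/2) = 2381/1088

Δ: Δ0=-3/2, Δ1=-1/3, Δ2=1, Δ3=-3/2
row 1: diag=10, rhs=7; c'=3/10, d'=7/10
row 2: denom=12−3·3/10=111/10; d'=(8−3·7/10)/(111/10)=59/111
row 3: denom=10−3·10/37=340/37; d'=(-15−3·59/111)/(340/37)=-307/170
back: M3=-307/170
back: M2=59/111−10/37·-307/170=52/51
back: M1=7/10−3/10·52/51=67/170
M: M0=0, M1=67/170, M2=52/51, M3=-307/170, M4=0
seg 0: a=3, c=M0/2=0, d=(M1−M0)/(6·2)=67/2040, b=Δ0−h0·(2M0+M1)/6=-416/255
seg 1: a=0, c=M1/2=67/340, d=(M2−M1)/(6·3)=319/9180, b=Δ1−h1·(2M1+M2)/6=-631/510
seg 2: a=-1, c=M2/2=26/51, d=(M3−M2)/(6·3)=-1441/9180, b=Δ2−h2·(2M2+M3)/6=53/60
seg 3: a=2, c=M3/2=-307/340, d=(M4−M3)/(6·2)=307/2040, b=Δ3−h3·(2M3+M4)/6=-151/510
t_q=1/2 → seg 0, τ=1/2; S=3+-416/255·τ+0·τ²+67/2040·τ³=2381/1088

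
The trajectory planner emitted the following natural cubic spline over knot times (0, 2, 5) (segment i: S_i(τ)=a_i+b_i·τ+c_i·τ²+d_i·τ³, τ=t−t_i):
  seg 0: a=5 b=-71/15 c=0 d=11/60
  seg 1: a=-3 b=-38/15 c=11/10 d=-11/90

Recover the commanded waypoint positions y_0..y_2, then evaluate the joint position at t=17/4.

y_0=5 y_1=-3 y_2=-4
S(17/4) = -579/128

y_0 = S_0(0) = a_0 = 5
y_1 = S_1(0) = a_1 = -3
y_2 = S_1(3) = -4
t_q=17/4 is in segment 1 (τ=9/4); S_1(τ)=-579/128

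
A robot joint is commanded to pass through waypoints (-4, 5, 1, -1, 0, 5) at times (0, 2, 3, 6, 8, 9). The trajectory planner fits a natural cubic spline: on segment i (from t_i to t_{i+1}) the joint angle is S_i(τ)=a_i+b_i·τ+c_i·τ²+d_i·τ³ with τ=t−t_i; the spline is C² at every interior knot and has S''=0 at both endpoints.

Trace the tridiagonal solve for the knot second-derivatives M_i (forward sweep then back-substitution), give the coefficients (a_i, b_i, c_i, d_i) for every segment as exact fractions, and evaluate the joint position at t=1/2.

Δ: Δ0=9/2, Δ1=-4, Δ2=-2/3, Δ3=1/2, Δ4=5
row 1: diag=6, rhs=-51; c'=1/6, d'=-17/2
row 2: denom=8−1·1/6=47/6; d'=(20−1·-17/2)/(47/6)=171/47
row 3: denom=10−3·18/47=416/47; d'=(7−3·171/47)/(416/47)=-23/52
row 4: denom=6−2·47/208=577/104; d'=(27−2·-23/52)/(577/104)=2900/577
back: M4=2900/577
back: M3=-23/52−47/208·2900/577=-1821/1154
back: M2=171/47−18/47·-1821/1154=2448/577
back: M1=-17/2−1/6·2448/577=-10625/1154
M: M0=0, M1=-10625/1154, M2=2448/577, M3=-1821/1154, M4=2900/577, M5=0
seg 0: a=-4, c=M0/2=0, d=(M1−M0)/(6·2)=-10625/13848, b=Δ0−h0·(2M0+M1)/6=13102/1731
seg 1: a=5, c=M1/2=-10625/2308, d=(M2−M1)/(6·1)=15521/6924, b=Δ1−h1·(2M1+M2)/6=-5671/3462
seg 2: a=1, c=M2/2=1224/577, d=(M3−M2)/(6·3)=-2239/6924, b=Δ2−h2·(2M2+M3)/6=-28529/6924
seg 3: a=-1, c=M3/2=-1821/2308, d=(M4−M3)/(6·2)=7621/13848, b=Δ3−h3·(2M3+M4)/6=-427/3462
seg 4: a=0, c=M4/2=1450/577, d=(M5−M4)/(6·1)=-1450/1731, b=Δ4−h4·(2M4+M5)/6=5755/1731
t_q=1/2 → seg 0, τ=1/2; S=-4+13102/1731·τ+0·τ²+-10625/13848·τ³=-11499/36928

  seg 0: a=-4 b=13102/1731 c=0 d=-10625/13848
  seg 1: a=5 b=-5671/3462 c=-10625/2308 d=15521/6924
  seg 2: a=1 b=-28529/6924 c=1224/577 d=-2239/6924
  seg 3: a=-1 b=-427/3462 c=-1821/2308 d=7621/13848
  seg 4: a=0 b=5755/1731 c=1450/577 d=-1450/1731
S(1/2) = -11499/36928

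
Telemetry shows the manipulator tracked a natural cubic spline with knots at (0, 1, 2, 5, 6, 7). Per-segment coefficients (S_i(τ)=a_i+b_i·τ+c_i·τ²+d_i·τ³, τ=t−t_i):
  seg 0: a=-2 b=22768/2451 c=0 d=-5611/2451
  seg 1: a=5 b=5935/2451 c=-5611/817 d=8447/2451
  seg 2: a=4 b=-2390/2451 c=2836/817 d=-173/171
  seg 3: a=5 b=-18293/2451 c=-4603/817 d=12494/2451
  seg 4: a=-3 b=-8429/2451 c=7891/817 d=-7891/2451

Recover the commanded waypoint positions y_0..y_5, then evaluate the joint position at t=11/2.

y_0 = S_0(0) = a_0 = -2
y_1 = S_1(0) = a_1 = 5
y_2 = S_2(0) = a_2 = 4
y_3 = S_3(0) = a_3 = 5
y_4 = S_4(0) = a_4 = -3
y_5 = S_4(1) = 0
t_q=11/2 is in segment 3 (τ=1/2); S_3(τ)=406/817

y_0=-2 y_1=5 y_2=4 y_3=5 y_4=-3 y_5=0
S(11/2) = 406/817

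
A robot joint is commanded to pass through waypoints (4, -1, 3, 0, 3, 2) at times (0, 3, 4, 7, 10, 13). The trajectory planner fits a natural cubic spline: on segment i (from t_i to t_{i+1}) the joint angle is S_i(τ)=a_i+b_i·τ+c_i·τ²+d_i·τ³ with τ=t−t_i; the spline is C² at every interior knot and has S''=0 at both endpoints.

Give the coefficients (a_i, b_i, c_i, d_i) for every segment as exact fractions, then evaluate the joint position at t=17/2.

Δ: Δ0=-5/3, Δ1=4, Δ2=-1, Δ3=1, Δ4=-1/3
row 1: diag=8, rhs=34; c'=1/8, d'=17/4
row 2: denom=8−1·1/8=63/8; d'=(-30−1·17/4)/(63/8)=-274/63
row 3: denom=12−3·8/21=76/7; d'=(12−3·-274/63)/(76/7)=263/114
row 4: denom=12−3·21/76=849/76; d'=(-8−3·263/114)/(849/76)=-378/283
back: M4=-378/283
back: M3=263/114−21/76·-378/283=2272/849
back: M2=-274/63−8/21·2272/849=-4558/849
back: M1=17/4−1/8·-4558/849=4178/849
M: M0=0, M1=4178/849, M2=-4558/849, M3=2272/849, M4=-378/283, M5=0
seg 0: a=4, c=M0/2=0, d=(M1−M0)/(6·3)=2089/7641, b=Δ0−h0·(2M0+M1)/6=-1168/283
seg 1: a=-1, c=M1/2=2089/849, d=(M2−M1)/(6·1)=-1456/849, b=Δ1−h1·(2M1+M2)/6=921/283
seg 2: a=3, c=M2/2=-2279/849, d=(M3−M2)/(6·3)=3415/7641, b=Δ2−h2·(2M2+M3)/6=2573/849
seg 3: a=0, c=M3/2=1136/849, d=(M4−M3)/(6·3)=-1703/7641, b=Δ3−h3·(2M3+M4)/6=-856/849
seg 4: a=3, c=M4/2=-189/283, d=(M5−M4)/(6·3)=21/283, b=Δ4−h4·(2M4+M5)/6=851/849
t_q=17/2 → seg 3, τ=3/2; S=0+-856/849·τ+1136/849·τ²+-1703/7641·τ³=1689/2264

  seg 0: a=4 b=-1168/283 c=0 d=2089/7641
  seg 1: a=-1 b=921/283 c=2089/849 d=-1456/849
  seg 2: a=3 b=2573/849 c=-2279/849 d=3415/7641
  seg 3: a=0 b=-856/849 c=1136/849 d=-1703/7641
  seg 4: a=3 b=851/849 c=-189/283 d=21/283
S(17/2) = 1689/2264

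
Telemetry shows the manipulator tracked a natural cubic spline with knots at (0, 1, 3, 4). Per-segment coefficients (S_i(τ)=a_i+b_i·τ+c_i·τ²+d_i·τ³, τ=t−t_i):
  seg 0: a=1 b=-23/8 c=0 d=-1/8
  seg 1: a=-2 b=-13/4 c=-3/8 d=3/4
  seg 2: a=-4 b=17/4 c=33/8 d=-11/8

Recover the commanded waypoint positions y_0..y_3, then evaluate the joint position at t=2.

y_0 = S_0(0) = a_0 = 1
y_1 = S_1(0) = a_1 = -2
y_2 = S_2(0) = a_2 = -4
y_3 = S_2(1) = 3
t_q=2 is in segment 1 (τ=1); S_1(τ)=-39/8

y_0=1 y_1=-2 y_2=-4 y_3=3
S(2) = -39/8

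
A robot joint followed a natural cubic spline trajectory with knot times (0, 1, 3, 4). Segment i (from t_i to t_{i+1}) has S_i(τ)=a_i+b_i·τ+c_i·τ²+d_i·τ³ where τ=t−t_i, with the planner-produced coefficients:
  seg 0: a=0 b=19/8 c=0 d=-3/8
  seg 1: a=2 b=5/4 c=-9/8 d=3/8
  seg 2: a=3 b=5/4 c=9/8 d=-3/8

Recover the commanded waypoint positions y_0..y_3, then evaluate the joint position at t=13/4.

y_0=0 y_1=2 y_2=3 y_3=5
S(13/4) = 1729/512

y_0 = S_0(0) = a_0 = 0
y_1 = S_1(0) = a_1 = 2
y_2 = S_2(0) = a_2 = 3
y_3 = S_2(1) = 5
t_q=13/4 is in segment 2 (τ=1/4); S_2(τ)=1729/512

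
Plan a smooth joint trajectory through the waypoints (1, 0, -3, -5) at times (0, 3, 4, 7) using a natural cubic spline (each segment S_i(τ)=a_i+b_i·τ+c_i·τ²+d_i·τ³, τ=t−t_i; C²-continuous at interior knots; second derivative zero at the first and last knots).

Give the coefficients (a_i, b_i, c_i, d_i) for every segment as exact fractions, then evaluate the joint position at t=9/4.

  seg 0: a=1 b=50/63 c=0 d=-71/567
  seg 1: a=0 b=-163/63 c=-71/63 d=5/7
  seg 2: a=-3 b=-170/63 c=64/63 d=-64/567
S(9/4) = 87/64

Δ: Δ0=-1/3, Δ1=-3, Δ2=-2/3
row 1: diag=8, rhs=-16; c'=1/8, d'=-2
row 2: denom=8−1·1/8=63/8; d'=(14−1·-2)/(63/8)=128/63
back: M2=128/63
back: M1=-2−1/8·128/63=-142/63
M: M0=0, M1=-142/63, M2=128/63, M3=0
seg 0: a=1, c=M0/2=0, d=(M1−M0)/(6·3)=-71/567, b=Δ0−h0·(2M0+M1)/6=50/63
seg 1: a=0, c=M1/2=-71/63, d=(M2−M1)/(6·1)=5/7, b=Δ1−h1·(2M1+M2)/6=-163/63
seg 2: a=-3, c=M2/2=64/63, d=(M3−M2)/(6·3)=-64/567, b=Δ2−h2·(2M2+M3)/6=-170/63
t_q=9/4 → seg 0, τ=9/4; S=1+50/63·τ+0·τ²+-71/567·τ³=87/64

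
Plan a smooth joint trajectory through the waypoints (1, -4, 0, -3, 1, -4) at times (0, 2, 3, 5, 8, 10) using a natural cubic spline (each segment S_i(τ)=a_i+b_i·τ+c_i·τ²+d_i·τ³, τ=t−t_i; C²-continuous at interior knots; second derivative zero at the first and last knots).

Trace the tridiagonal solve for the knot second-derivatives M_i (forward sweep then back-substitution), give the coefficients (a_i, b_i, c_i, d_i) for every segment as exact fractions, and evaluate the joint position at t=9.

  seg 0: a=1 b=-18121/3534 c=0 d=4643/7068
  seg 1: a=-4 b=9737/3534 c=4643/1178 d=-4765/1767
  seg 2: a=0 b=9005/3534 c=-4887/1178 d=1877/1767
  seg 3: a=-3 b=-4591/3534 c=2621/1178 d=-2381/5301
  seg 4: a=1 b=-271/3534 c=-2141/1178 d=2141/7068
S(9) = -1393/2356

Δ: Δ0=-5/2, Δ1=4, Δ2=-3/2, Δ3=4/3, Δ4=-5/2
row 1: diag=6, rhs=39; c'=1/6, d'=13/2
row 2: denom=6−1·1/6=35/6; d'=(-33−1·13/2)/(35/6)=-237/35
row 3: denom=10−2·12/35=326/35; d'=(17−2·-237/35)/(326/35)=1069/326
row 4: denom=10−3·105/326=2945/326; d'=(-23−3·1069/326)/(2945/326)=-2141/589
back: M4=-2141/589
back: M3=1069/326−105/326·-2141/589=2621/589
back: M2=-237/35−12/35·2621/589=-4887/589
back: M1=13/2−1/6·-4887/589=4643/589
M: M0=0, M1=4643/589, M2=-4887/589, M3=2621/589, M4=-2141/589, M5=0
seg 0: a=1, c=M0/2=0, d=(M1−M0)/(6·2)=4643/7068, b=Δ0−h0·(2M0+M1)/6=-18121/3534
seg 1: a=-4, c=M1/2=4643/1178, d=(M2−M1)/(6·1)=-4765/1767, b=Δ1−h1·(2M1+M2)/6=9737/3534
seg 2: a=0, c=M2/2=-4887/1178, d=(M3−M2)/(6·2)=1877/1767, b=Δ2−h2·(2M2+M3)/6=9005/3534
seg 3: a=-3, c=M3/2=2621/1178, d=(M4−M3)/(6·3)=-2381/5301, b=Δ3−h3·(2M3+M4)/6=-4591/3534
seg 4: a=1, c=M4/2=-2141/1178, d=(M5−M4)/(6·2)=2141/7068, b=Δ4−h4·(2M4+M5)/6=-271/3534
t_q=9 → seg 4, τ=1; S=1+-271/3534·τ+-2141/1178·τ²+2141/7068·τ³=-1393/2356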